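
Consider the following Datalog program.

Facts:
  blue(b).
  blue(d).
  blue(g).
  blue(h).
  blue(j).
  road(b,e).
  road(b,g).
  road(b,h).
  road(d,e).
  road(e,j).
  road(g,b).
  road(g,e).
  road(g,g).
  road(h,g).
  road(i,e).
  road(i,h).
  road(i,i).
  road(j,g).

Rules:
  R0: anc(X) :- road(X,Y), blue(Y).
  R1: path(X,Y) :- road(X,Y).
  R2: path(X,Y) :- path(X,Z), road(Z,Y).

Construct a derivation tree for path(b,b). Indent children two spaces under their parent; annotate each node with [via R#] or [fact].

round 1: derive path(b,e) via R1 from road(b,e)
round 1: derive path(b,g) via R1 from road(b,g)
round 1: derive path(b,h) via R1 from road(b,h)
round 1: derive path(d,e) via R1 from road(d,e)
round 1: derive path(e,j) via R1 from road(e,j)
round 1: derive path(g,b) via R1 from road(g,b)
round 1: derive path(g,e) via R1 from road(g,e)
round 1: derive path(g,g) via R1 from road(g,g)
round 1: derive path(h,g) via R1 from road(h,g)
round 1: derive path(i,e) via R1 from road(i,e)
round 1: derive path(i,h) via R1 from road(i,h)
round 1: derive path(i,i) via R1 from road(i,i)
round 1: derive path(j,g) via R1 from road(j,g)
round 2: derive path(b,b) via R2 from path(b,g), road(g,b)
round 2: derive path(b,j) via R2 from path(b,e), road(e,j)
round 2: derive path(d,j) via R2 from path(d,e), road(e,j)
round 2: derive path(e,g) via R2 from path(e,j), road(j,g)
round 2: derive path(g,h) via R2 from path(g,b), road(b,h)
round 2: derive path(g,j) via R2 from path(g,e), road(e,j)
round 2: derive path(h,b) via R2 from path(h,g), road(g,b)
round 2: derive path(h,e) via R2 from path(h,g), road(g,e)
round 2: derive path(i,g) via R2 from path(i,h), road(h,g)
round 2: derive path(i,j) via R2 from path(i,e), road(e,j)
round 2: derive path(j,b) via R2 from path(j,g), road(g,b)
round 2: derive path(j,e) via R2 from path(j,g), road(g,e)
round 3: derive path(d,g) via R2 from path(d,j), road(j,g)
round 3: derive path(e,b) via R2 from path(e,g), road(g,b)
round 3: derive path(e,e) via R2 from path(e,g), road(g,e)
round 3: derive path(h,h) via R2 from path(h,b), road(b,h)
round 3: derive path(h,j) via R2 from path(h,e), road(e,j)
round 3: derive path(i,b) via R2 from path(i,g), road(g,b)
round 3: derive path(j,h) via R2 from path(j,b), road(b,h)
round 3: derive path(j,j) via R2 from path(j,e), road(e,j)
round 4: derive path(d,b) via R2 from path(d,g), road(g,b)
round 4: derive path(e,h) via R2 from path(e,b), road(b,h)
round 5: derive path(d,h) via R2 from path(d,b), road(b,h)

path(b,b)  [via R2]
  path(b,g)  [via R1]
    road(b,g)  [fact]
  road(g,b)  [fact]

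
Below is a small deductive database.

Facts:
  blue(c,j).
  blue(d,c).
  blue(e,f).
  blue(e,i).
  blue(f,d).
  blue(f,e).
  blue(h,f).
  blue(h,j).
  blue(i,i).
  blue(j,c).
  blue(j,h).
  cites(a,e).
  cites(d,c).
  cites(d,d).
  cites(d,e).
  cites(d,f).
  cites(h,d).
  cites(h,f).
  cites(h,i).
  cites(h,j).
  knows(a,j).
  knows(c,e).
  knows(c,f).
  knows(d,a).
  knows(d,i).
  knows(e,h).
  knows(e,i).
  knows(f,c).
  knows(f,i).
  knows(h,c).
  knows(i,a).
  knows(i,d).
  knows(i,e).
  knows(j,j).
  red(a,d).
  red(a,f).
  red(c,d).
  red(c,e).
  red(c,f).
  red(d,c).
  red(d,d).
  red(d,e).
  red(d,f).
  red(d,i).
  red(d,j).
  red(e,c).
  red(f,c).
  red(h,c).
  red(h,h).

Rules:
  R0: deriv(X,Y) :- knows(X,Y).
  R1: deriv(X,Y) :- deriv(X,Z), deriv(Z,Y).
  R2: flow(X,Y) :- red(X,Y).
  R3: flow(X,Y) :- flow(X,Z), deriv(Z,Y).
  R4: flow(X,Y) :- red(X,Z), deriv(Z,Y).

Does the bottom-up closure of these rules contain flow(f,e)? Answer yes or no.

round 1: derive deriv(a,j) via R0 from knows(a,j)
round 1: derive deriv(c,e) via R0 from knows(c,e)
round 1: derive deriv(c,f) via R0 from knows(c,f)
round 1: derive deriv(d,a) via R0 from knows(d,a)
round 1: derive deriv(d,i) via R0 from knows(d,i)
round 1: derive deriv(e,h) via R0 from knows(e,h)
round 1: derive deriv(e,i) via R0 from knows(e,i)
round 1: derive deriv(f,c) via R0 from knows(f,c)
round 1: derive deriv(f,i) via R0 from knows(f,i)
round 1: derive deriv(h,c) via R0 from knows(h,c)
round 1: derive deriv(i,a) via R0 from knows(i,a)
round 1: derive deriv(i,d) via R0 from knows(i,d)
round 1: derive deriv(i,e) via R0 from knows(i,e)
round 1: derive deriv(j,j) via R0 from knows(j,j)
round 1: derive flow(a,d) via R2 from red(a,d)
round 1: derive flow(a,f) via R2 from red(a,f)
round 1: derive flow(c,d) via R2 from red(c,d)
round 1: derive flow(c,e) via R2 from red(c,e)
round 1: derive flow(c,f) via R2 from red(c,f)
round 1: derive flow(d,c) via R2 from red(d,c)
round 1: derive flow(d,d) via R2 from red(d,d)
round 1: derive flow(d,e) via R2 from red(d,e)
round 1: derive flow(d,f) via R2 from red(d,f)
round 1: derive flow(d,i) via R2 from red(d,i)
round 1: derive flow(d,j) via R2 from red(d,j)
round 1: derive flow(e,c) via R2 from red(e,c)
round 1: derive flow(f,c) via R2 from red(f,c)
round 1: derive flow(h,c) via R2 from red(h,c)
round 1: derive flow(h,h) via R2 from red(h,h)
round 2: derive deriv(c,c) via R1 from deriv(c,f), deriv(f,c)
round 2: derive deriv(c,h) via R1 from deriv(c,e), deriv(e,h)
round 2: derive deriv(c,i) via R1 from deriv(c,e), deriv(e,i)
round 2: derive deriv(d,d) via R1 from deriv(d,i), deriv(i,d)
round 2: derive deriv(d,e) via R1 from deriv(d,i), deriv(i,e)
round 2: derive deriv(d,j) via R1 from deriv(d,a), deriv(a,j)
round 2: derive deriv(e,a) via R1 from deriv(e,i), deriv(i,a)
round 2: derive deriv(e,c) via R1 from deriv(e,h), deriv(h,c)
round 2: derive deriv(e,d) via R1 from deriv(e,i), deriv(i,d)
round 2: derive deriv(e,e) via R1 from deriv(e,i), deriv(i,e)
round 2: derive deriv(f,a) via R1 from deriv(f,i), deriv(i,a)
round 2: derive deriv(f,d) via R1 from deriv(f,i), deriv(i,d)
round 2: derive deriv(f,e) via R1 from deriv(f,c), deriv(c,e)
round 2: derive deriv(f,f) via R1 from deriv(f,c), deriv(c,f)
round 2: derive deriv(h,e) via R1 from deriv(h,c), deriv(c,e)
round 2: derive deriv(h,f) via R1 from deriv(h,c), deriv(c,f)
round 2: derive deriv(i,h) via R1 from deriv(i,e), deriv(e,h)
round 2: derive deriv(i,i) via R1 from deriv(i,d), deriv(d,i)
round 2: derive deriv(i,j) via R1 from deriv(i,a), deriv(a,j)
round 2: derive flow(a,a) via R3 from flow(a,d), deriv(d,a)
round 2: derive flow(a,c) via R3 from flow(a,f), deriv(f,c)
round 2: derive flow(a,i) via R3 from flow(a,d), deriv(d,i)
round 2: derive flow(c,a) via R3 from flow(c,d), deriv(d,a)
round 2: derive flow(c,c) via R3 from flow(c,f), deriv(f,c)
round 2: derive flow(c,h) via R3 from flow(c,e), deriv(e,h)
round 2: derive flow(c,i) via R3 from flow(c,d), deriv(d,i)
round 2: derive flow(d,a) via R3 from flow(d,d), deriv(d,a)
round 2: derive flow(d,h) via R3 from flow(d,e), deriv(e,h)
round 2: derive flow(e,e) via R3 from flow(e,c), deriv(c,e)
round 2: derive flow(e,f) via R3 from flow(e,c), deriv(c,f)
round 2: derive flow(f,e) via R3 from flow(f,c), deriv(c,e)
round 2: derive flow(f,f) via R3 from flow(f,c), deriv(c,f)
round 2: derive flow(h,e) via R3 from flow(h,c), deriv(c,e)
round 2: derive flow(h,f) via R3 from flow(h,c), deriv(c,f)
round 3: derive deriv(c,a) via R1 from deriv(c,e), deriv(e,a)
round 3: derive deriv(c,d) via R1 from deriv(c,e), deriv(e,d)
round 3: derive deriv(c,j) via R1 from deriv(c,i), deriv(i,j)
round 3: derive deriv(d,c) via R1 from deriv(d,e), deriv(e,c)
round 3: derive deriv(d,h) via R1 from deriv(d,e), deriv(e,h)
round 3: derive deriv(e,f) via R1 from deriv(e,c), deriv(c,f)
round 3: derive deriv(e,j) via R1 from deriv(e,a), deriv(a,j)
round 3: derive deriv(f,h) via R1 from deriv(f,c), deriv(c,h)
round 3: derive deriv(f,j) via R1 from deriv(f,a), deriv(a,j)
round 3: derive deriv(h,a) via R1 from deriv(h,e), deriv(e,a)
round 3: derive deriv(h,d) via R1 from deriv(h,e), deriv(e,d)
round 3: derive deriv(h,h) via R1 from deriv(h,c), deriv(c,h)
round 3: derive deriv(h,i) via R1 from deriv(h,c), deriv(c,i)
round 3: derive deriv(i,c) via R1 from deriv(i,e), deriv(e,c)
round 3: derive deriv(i,f) via R1 from deriv(i,h), deriv(h,f)
round 3: derive flow(a,e) via R3 from flow(a,c), deriv(c,e)
round 3: derive flow(a,h) via R3 from flow(a,c), deriv(c,h)
round 3: derive flow(a,j) via R3 from flow(a,a), deriv(a,j)
round 3: derive flow(c,j) via R3 from flow(c,a), deriv(a,j)
round 3: derive flow(e,a) via R3 from flow(e,e), deriv(e,a)
round 3: derive flow(e,d) via R3 from flow(e,e), deriv(e,d)
round 3: derive flow(e,h) via R3 from flow(e,c), deriv(c,h)
round 3: derive flow(e,i) via R3 from flow(e,c), deriv(c,i)
round 3: derive flow(f,a) via R3 from flow(f,e), deriv(e,a)
round 3: derive flow(f,d) via R3 from flow(f,e), deriv(e,d)
round 3: derive flow(f,h) via R3 from flow(f,c), deriv(c,h)
round 3: derive flow(f,i) via R3 from flow(f,c), deriv(c,i)
round 3: derive flow(h,a) via R3 from flow(h,e), deriv(e,a)
round 3: derive flow(h,d) via R3 from flow(h,e), deriv(e,d)
round 3: derive flow(h,i) via R3 from flow(h,c), deriv(c,i)
round 4: derive deriv(d,f) via R1 from deriv(d,c), deriv(c,f)
round 4: derive deriv(h,j) via R1 from deriv(h,a), deriv(a,j)
round 4: derive flow(e,j) via R3 from flow(e,a), deriv(a,j)
round 4: derive flow(f,j) via R3 from flow(f,a), deriv(a,j)
round 4: derive flow(h,j) via R3 from flow(h,a), deriv(a,j)

yes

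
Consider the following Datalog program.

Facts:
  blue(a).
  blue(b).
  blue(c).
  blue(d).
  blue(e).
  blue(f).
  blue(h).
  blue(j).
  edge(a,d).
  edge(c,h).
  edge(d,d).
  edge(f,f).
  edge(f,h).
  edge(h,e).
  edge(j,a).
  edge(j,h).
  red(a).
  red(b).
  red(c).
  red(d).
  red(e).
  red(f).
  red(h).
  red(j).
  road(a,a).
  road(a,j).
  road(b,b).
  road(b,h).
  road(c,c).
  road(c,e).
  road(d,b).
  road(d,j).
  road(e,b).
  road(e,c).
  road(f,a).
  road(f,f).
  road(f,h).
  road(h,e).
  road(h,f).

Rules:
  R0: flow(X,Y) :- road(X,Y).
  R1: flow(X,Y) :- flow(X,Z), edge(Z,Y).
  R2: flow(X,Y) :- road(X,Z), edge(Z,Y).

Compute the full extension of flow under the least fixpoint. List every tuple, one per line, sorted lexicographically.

round 1: derive flow(a,a) via R0 from road(a,a)
round 1: derive flow(a,j) via R0 from road(a,j)
round 1: derive flow(b,b) via R0 from road(b,b)
round 1: derive flow(b,h) via R0 from road(b,h)
round 1: derive flow(c,c) via R0 from road(c,c)
round 1: derive flow(c,e) via R0 from road(c,e)
round 1: derive flow(d,b) via R0 from road(d,b)
round 1: derive flow(d,j) via R0 from road(d,j)
round 1: derive flow(e,b) via R0 from road(e,b)
round 1: derive flow(e,c) via R0 from road(e,c)
round 1: derive flow(f,a) via R0 from road(f,a)
round 1: derive flow(f,f) via R0 from road(f,f)
round 1: derive flow(f,h) via R0 from road(f,h)
round 1: derive flow(h,e) via R0 from road(h,e)
round 1: derive flow(h,f) via R0 from road(h,f)
round 1: derive flow(a,d) via R2 from road(a,a), edge(a,d)
round 1: derive flow(a,h) via R2 from road(a,j), edge(j,h)
round 1: derive flow(b,e) via R2 from road(b,h), edge(h,e)
round 1: derive flow(c,h) via R2 from road(c,c), edge(c,h)
round 1: derive flow(d,a) via R2 from road(d,j), edge(j,a)
round 1: derive flow(d,h) via R2 from road(d,j), edge(j,h)
round 1: derive flow(e,h) via R2 from road(e,c), edge(c,h)
round 1: derive flow(f,d) via R2 from road(f,a), edge(a,d)
round 1: derive flow(f,e) via R2 from road(f,h), edge(h,e)
round 1: derive flow(h,h) via R2 from road(h,f), edge(f,h)
round 2: derive flow(a,e) via R1 from flow(a,h), edge(h,e)
round 2: derive flow(d,d) via R1 from flow(d,a), edge(a,d)
round 2: derive flow(d,e) via R1 from flow(d,h), edge(h,e)
round 2: derive flow(e,e) via R1 from flow(e,h), edge(h,e)

flow(a,a)
flow(a,d)
flow(a,e)
flow(a,h)
flow(a,j)
flow(b,b)
flow(b,e)
flow(b,h)
flow(c,c)
flow(c,e)
flow(c,h)
flow(d,a)
flow(d,b)
flow(d,d)
flow(d,e)
flow(d,h)
flow(d,j)
flow(e,b)
flow(e,c)
flow(e,e)
flow(e,h)
flow(f,a)
flow(f,d)
flow(f,e)
flow(f,f)
flow(f,h)
flow(h,e)
flow(h,f)
flow(h,h)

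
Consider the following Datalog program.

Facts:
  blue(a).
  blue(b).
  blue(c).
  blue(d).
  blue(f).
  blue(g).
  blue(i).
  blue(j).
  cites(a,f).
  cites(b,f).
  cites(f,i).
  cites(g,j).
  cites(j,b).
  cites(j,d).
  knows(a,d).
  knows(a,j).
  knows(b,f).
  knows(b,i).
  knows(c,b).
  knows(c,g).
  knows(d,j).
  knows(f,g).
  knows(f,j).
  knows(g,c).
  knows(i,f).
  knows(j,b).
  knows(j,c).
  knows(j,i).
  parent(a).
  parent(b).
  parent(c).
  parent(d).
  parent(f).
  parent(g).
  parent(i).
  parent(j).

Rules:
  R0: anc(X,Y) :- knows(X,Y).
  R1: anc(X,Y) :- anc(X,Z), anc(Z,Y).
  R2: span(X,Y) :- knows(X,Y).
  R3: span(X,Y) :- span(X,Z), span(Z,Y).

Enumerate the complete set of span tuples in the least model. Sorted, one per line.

round 1: derive span(a,d) via R2 from knows(a,d)
round 1: derive span(a,j) via R2 from knows(a,j)
round 1: derive span(b,f) via R2 from knows(b,f)
round 1: derive span(b,i) via R2 from knows(b,i)
round 1: derive span(c,b) via R2 from knows(c,b)
round 1: derive span(c,g) via R2 from knows(c,g)
round 1: derive span(d,j) via R2 from knows(d,j)
round 1: derive span(f,g) via R2 from knows(f,g)
round 1: derive span(f,j) via R2 from knows(f,j)
round 1: derive span(g,c) via R2 from knows(g,c)
round 1: derive span(i,f) via R2 from knows(i,f)
round 1: derive span(j,b) via R2 from knows(j,b)
round 1: derive span(j,c) via R2 from knows(j,c)
round 1: derive span(j,i) via R2 from knows(j,i)
round 2: derive span(a,b) via R3 from span(a,j), span(j,b)
round 2: derive span(a,c) via R3 from span(a,j), span(j,c)
round 2: derive span(a,i) via R3 from span(a,j), span(j,i)
round 2: derive span(b,g) via R3 from span(b,f), span(f,g)
round 2: derive span(b,j) via R3 from span(b,f), span(f,j)
round 2: derive span(c,c) via R3 from span(c,g), span(g,c)
round 2: derive span(c,f) via R3 from span(c,b), span(b,f)
round 2: derive span(c,i) via R3 from span(c,b), span(b,i)
round 2: derive span(d,b) via R3 from span(d,j), span(j,b)
round 2: derive span(d,c) via R3 from span(d,j), span(j,c)
round 2: derive span(d,i) via R3 from span(d,j), span(j,i)
round 2: derive span(f,b) via R3 from span(f,j), span(j,b)
round 2: derive span(f,c) via R3 from span(f,g), span(g,c)
round 2: derive span(f,i) via R3 from span(f,j), span(j,i)
round 2: derive span(g,b) via R3 from span(g,c), span(c,b)
round 2: derive span(g,g) via R3 from span(g,c), span(c,g)
round 2: derive span(i,g) via R3 from span(i,f), span(f,g)
round 2: derive span(i,j) via R3 from span(i,f), span(f,j)
round 2: derive span(j,f) via R3 from span(j,b), span(b,f)
round 2: derive span(j,g) via R3 from span(j,c), span(c,g)
round 3: derive span(a,f) via R3 from span(a,b), span(b,f)
round 3: derive span(a,g) via R3 from span(a,b), span(b,g)
round 3: derive span(b,b) via R3 from span(b,f), span(f,b)
round 3: derive span(b,c) via R3 from span(b,f), span(f,c)
round 3: derive span(c,j) via R3 from span(c,b), span(b,j)
round 3: derive span(d,f) via R3 from span(d,b), span(b,f)
round 3: derive span(d,g) via R3 from span(d,b), span(b,g)
round 3: derive span(f,f) via R3 from span(f,b), span(b,f)
round 3: derive span(g,f) via R3 from span(g,b), span(b,f)
round 3: derive span(g,i) via R3 from span(g,b), span(b,i)
round 3: derive span(g,j) via R3 from span(g,b), span(b,j)
round 3: derive span(i,b) via R3 from span(i,f), span(f,b)
round 3: derive span(i,c) via R3 from span(i,f), span(f,c)
round 3: derive span(i,i) via R3 from span(i,f), span(f,i)
round 3: derive span(j,j) via R3 from span(j,b), span(b,j)

span(a,b)
span(a,c)
span(a,d)
span(a,f)
span(a,g)
span(a,i)
span(a,j)
span(b,b)
span(b,c)
span(b,f)
span(b,g)
span(b,i)
span(b,j)
span(c,b)
span(c,c)
span(c,f)
span(c,g)
span(c,i)
span(c,j)
span(d,b)
span(d,c)
span(d,f)
span(d,g)
span(d,i)
span(d,j)
span(f,b)
span(f,c)
span(f,f)
span(f,g)
span(f,i)
span(f,j)
span(g,b)
span(g,c)
span(g,f)
span(g,g)
span(g,i)
span(g,j)
span(i,b)
span(i,c)
span(i,f)
span(i,g)
span(i,i)
span(i,j)
span(j,b)
span(j,c)
span(j,f)
span(j,g)
span(j,i)
span(j,j)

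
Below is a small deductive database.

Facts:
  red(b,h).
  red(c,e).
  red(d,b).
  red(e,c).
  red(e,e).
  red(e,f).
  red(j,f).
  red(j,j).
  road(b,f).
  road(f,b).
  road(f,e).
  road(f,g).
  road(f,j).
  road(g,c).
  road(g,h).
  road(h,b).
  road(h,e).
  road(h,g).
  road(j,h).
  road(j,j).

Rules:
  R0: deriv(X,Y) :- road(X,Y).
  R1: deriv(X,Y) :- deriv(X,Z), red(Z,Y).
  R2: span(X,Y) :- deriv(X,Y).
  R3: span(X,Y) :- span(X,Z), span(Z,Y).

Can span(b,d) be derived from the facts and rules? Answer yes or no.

no

round 1: derive deriv(b,f) via R0 from road(b,f)
round 1: derive deriv(f,b) via R0 from road(f,b)
round 1: derive deriv(f,e) via R0 from road(f,e)
round 1: derive deriv(f,g) via R0 from road(f,g)
round 1: derive deriv(f,j) via R0 from road(f,j)
round 1: derive deriv(g,c) via R0 from road(g,c)
round 1: derive deriv(g,h) via R0 from road(g,h)
round 1: derive deriv(h,b) via R0 from road(h,b)
round 1: derive deriv(h,e) via R0 from road(h,e)
round 1: derive deriv(h,g) via R0 from road(h,g)
round 1: derive deriv(j,h) via R0 from road(j,h)
round 1: derive deriv(j,j) via R0 from road(j,j)
round 2: derive deriv(f,c) via R1 from deriv(f,e), red(e,c)
round 2: derive deriv(f,f) via R1 from deriv(f,e), red(e,f)
round 2: derive deriv(f,h) via R1 from deriv(f,b), red(b,h)
round 2: derive deriv(g,e) via R1 from deriv(g,c), red(c,e)
round 2: derive deriv(h,c) via R1 from deriv(h,e), red(e,c)
round 2: derive deriv(h,f) via R1 from deriv(h,e), red(e,f)
round 2: derive deriv(h,h) via R1 from deriv(h,b), red(b,h)
round 2: derive deriv(j,f) via R1 from deriv(j,j), red(j,f)
round 2: derive span(b,f) via R2 from deriv(b,f)
round 2: derive span(f,b) via R2 from deriv(f,b)
round 2: derive span(f,e) via R2 from deriv(f,e)
round 2: derive span(f,g) via R2 from deriv(f,g)
round 2: derive span(f,j) via R2 from deriv(f,j)
round 2: derive span(g,c) via R2 from deriv(g,c)
round 2: derive span(g,h) via R2 from deriv(g,h)
round 2: derive span(h,b) via R2 from deriv(h,b)
round 2: derive span(h,e) via R2 from deriv(h,e)
round 2: derive span(h,g) via R2 from deriv(h,g)
round 2: derive span(j,h) via R2 from deriv(j,h)
round 2: derive span(j,j) via R2 from deriv(j,j)
round 3: derive deriv(g,f) via R1 from deriv(g,e), red(e,f)
round 3: derive span(f,c) via R2 from deriv(f,c)
round 3: derive span(f,f) via R2 from deriv(f,f)
round 3: derive span(f,h) via R2 from deriv(f,h)
round 3: derive span(g,e) via R2 from deriv(g,e)
round 3: derive span(h,c) via R2 from deriv(h,c)
round 3: derive span(h,f) via R2 from deriv(h,f)
round 3: derive span(h,h) via R2 from deriv(h,h)
round 3: derive span(j,f) via R2 from deriv(j,f)
round 3: derive span(b,b) via R3 from span(b,f), span(f,b)
round 3: derive span(b,e) via R3 from span(b,f), span(f,e)
round 3: derive span(b,g) via R3 from span(b,f), span(f,g)
round 3: derive span(b,j) via R3 from span(b,f), span(f,j)
round 3: derive span(g,b) via R3 from span(g,h), span(h,b)
round 3: derive span(g,g) via R3 from span(g,h), span(h,g)
round 3: derive span(j,b) via R3 from span(j,h), span(h,b)
round 3: derive span(j,e) via R3 from span(j,h), span(h,e)
round 3: derive span(j,g) via R3 from span(j,h), span(h,g)
round 4: derive span(g,f) via R2 from deriv(g,f)
round 4: derive span(b,c) via R3 from span(b,f), span(f,c)
round 4: derive span(b,h) via R3 from span(b,f), span(f,h)
round 4: derive span(g,j) via R3 from span(g,b), span(b,j)
round 4: derive span(h,j) via R3 from span(h,b), span(b,j)
round 4: derive span(j,c) via R3 from span(j,f), span(f,c)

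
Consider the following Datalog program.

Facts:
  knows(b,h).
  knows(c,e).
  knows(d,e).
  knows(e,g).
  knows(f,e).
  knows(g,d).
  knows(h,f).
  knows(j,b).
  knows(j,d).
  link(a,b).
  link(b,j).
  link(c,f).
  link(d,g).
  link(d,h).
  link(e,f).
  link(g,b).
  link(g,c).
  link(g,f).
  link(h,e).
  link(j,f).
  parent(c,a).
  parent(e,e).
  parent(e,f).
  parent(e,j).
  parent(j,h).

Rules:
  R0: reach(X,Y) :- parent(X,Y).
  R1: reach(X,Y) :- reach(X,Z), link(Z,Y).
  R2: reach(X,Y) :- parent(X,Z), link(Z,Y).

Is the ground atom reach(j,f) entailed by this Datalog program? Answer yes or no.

round 1: derive reach(c,a) via R0 from parent(c,a)
round 1: derive reach(e,e) via R0 from parent(e,e)
round 1: derive reach(e,f) via R0 from parent(e,f)
round 1: derive reach(e,j) via R0 from parent(e,j)
round 1: derive reach(j,h) via R0 from parent(j,h)
round 1: derive reach(c,b) via R2 from parent(c,a), link(a,b)
round 1: derive reach(j,e) via R2 from parent(j,h), link(h,e)
round 2: derive reach(c,j) via R1 from reach(c,b), link(b,j)
round 2: derive reach(j,f) via R1 from reach(j,e), link(e,f)
round 3: derive reach(c,f) via R1 from reach(c,j), link(j,f)

yes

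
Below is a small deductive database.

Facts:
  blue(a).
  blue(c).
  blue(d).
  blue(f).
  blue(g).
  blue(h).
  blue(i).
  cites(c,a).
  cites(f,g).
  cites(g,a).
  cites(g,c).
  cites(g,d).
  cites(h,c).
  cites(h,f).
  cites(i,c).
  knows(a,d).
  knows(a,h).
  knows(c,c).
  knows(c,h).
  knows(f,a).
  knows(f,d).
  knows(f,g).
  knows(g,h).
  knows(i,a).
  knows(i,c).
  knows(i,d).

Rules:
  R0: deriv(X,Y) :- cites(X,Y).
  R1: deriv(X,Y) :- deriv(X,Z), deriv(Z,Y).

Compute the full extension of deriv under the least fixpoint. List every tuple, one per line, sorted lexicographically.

round 1: derive deriv(c,a) via R0 from cites(c,a)
round 1: derive deriv(f,g) via R0 from cites(f,g)
round 1: derive deriv(g,a) via R0 from cites(g,a)
round 1: derive deriv(g,c) via R0 from cites(g,c)
round 1: derive deriv(g,d) via R0 from cites(g,d)
round 1: derive deriv(h,c) via R0 from cites(h,c)
round 1: derive deriv(h,f) via R0 from cites(h,f)
round 1: derive deriv(i,c) via R0 from cites(i,c)
round 2: derive deriv(f,a) via R1 from deriv(f,g), deriv(g,a)
round 2: derive deriv(f,c) via R1 from deriv(f,g), deriv(g,c)
round 2: derive deriv(f,d) via R1 from deriv(f,g), deriv(g,d)
round 2: derive deriv(h,a) via R1 from deriv(h,c), deriv(c,a)
round 2: derive deriv(h,g) via R1 from deriv(h,f), deriv(f,g)
round 2: derive deriv(i,a) via R1 from deriv(i,c), deriv(c,a)
round 3: derive deriv(h,d) via R1 from deriv(h,f), deriv(f,d)

deriv(c,a)
deriv(f,a)
deriv(f,c)
deriv(f,d)
deriv(f,g)
deriv(g,a)
deriv(g,c)
deriv(g,d)
deriv(h,a)
deriv(h,c)
deriv(h,d)
deriv(h,f)
deriv(h,g)
deriv(i,a)
deriv(i,c)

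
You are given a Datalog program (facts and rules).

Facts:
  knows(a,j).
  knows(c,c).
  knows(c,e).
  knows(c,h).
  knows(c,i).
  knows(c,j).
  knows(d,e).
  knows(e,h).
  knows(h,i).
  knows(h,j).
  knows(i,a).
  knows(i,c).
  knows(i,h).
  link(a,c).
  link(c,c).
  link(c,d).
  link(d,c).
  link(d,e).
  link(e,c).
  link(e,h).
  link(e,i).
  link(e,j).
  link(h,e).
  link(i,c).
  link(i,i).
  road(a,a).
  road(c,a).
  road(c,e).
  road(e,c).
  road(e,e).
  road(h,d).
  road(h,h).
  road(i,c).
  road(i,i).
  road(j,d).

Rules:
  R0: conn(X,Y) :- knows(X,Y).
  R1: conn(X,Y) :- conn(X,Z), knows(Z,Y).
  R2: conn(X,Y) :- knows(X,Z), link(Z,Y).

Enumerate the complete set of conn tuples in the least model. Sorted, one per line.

conn(a,j)
conn(c,a)
conn(c,c)
conn(c,d)
conn(c,e)
conn(c,h)
conn(c,i)
conn(c,j)
conn(d,a)
conn(d,c)
conn(d,e)
conn(d,h)
conn(d,i)
conn(d,j)
conn(e,a)
conn(e,c)
conn(e,e)
conn(e,h)
conn(e,i)
conn(e,j)
conn(h,a)
conn(h,c)
conn(h,e)
conn(h,h)
conn(h,i)
conn(h,j)
conn(i,a)
conn(i,c)
conn(i,d)
conn(i,e)
conn(i,h)
conn(i,i)
conn(i,j)

round 1: derive conn(a,j) via R0 from knows(a,j)
round 1: derive conn(c,c) via R0 from knows(c,c)
round 1: derive conn(c,e) via R0 from knows(c,e)
round 1: derive conn(c,h) via R0 from knows(c,h)
round 1: derive conn(c,i) via R0 from knows(c,i)
round 1: derive conn(c,j) via R0 from knows(c,j)
round 1: derive conn(d,e) via R0 from knows(d,e)
round 1: derive conn(e,h) via R0 from knows(e,h)
round 1: derive conn(h,i) via R0 from knows(h,i)
round 1: derive conn(h,j) via R0 from knows(h,j)
round 1: derive conn(i,a) via R0 from knows(i,a)
round 1: derive conn(i,c) via R0 from knows(i,c)
round 1: derive conn(i,h) via R0 from knows(i,h)
round 1: derive conn(c,d) via R2 from knows(c,c), link(c,d)
round 1: derive conn(d,c) via R2 from knows(d,e), link(e,c)
round 1: derive conn(d,h) via R2 from knows(d,e), link(e,h)
round 1: derive conn(d,i) via R2 from knows(d,e), link(e,i)
round 1: derive conn(d,j) via R2 from knows(d,e), link(e,j)
round 1: derive conn(e,e) via R2 from knows(e,h), link(h,e)
round 1: derive conn(h,c) via R2 from knows(h,i), link(i,c)
round 1: derive conn(i,d) via R2 from knows(i,c), link(c,d)
round 1: derive conn(i,e) via R2 from knows(i,h), link(h,e)
round 2: derive conn(c,a) via R1 from conn(c,i), knows(i,a)
round 2: derive conn(d,a) via R1 from conn(d,i), knows(i,a)
round 2: derive conn(e,i) via R1 from conn(e,h), knows(h,i)
round 2: derive conn(e,j) via R1 from conn(e,h), knows(h,j)
round 2: derive conn(h,a) via R1 from conn(h,i), knows(i,a)
round 2: derive conn(h,e) via R1 from conn(h,c), knows(c,e)
round 2: derive conn(h,h) via R1 from conn(h,c), knows(c,h)
round 2: derive conn(i,i) via R1 from conn(i,c), knows(c,i)
round 2: derive conn(i,j) via R1 from conn(i,a), knows(a,j)
round 3: derive conn(e,a) via R1 from conn(e,i), knows(i,a)
round 3: derive conn(e,c) via R1 from conn(e,i), knows(i,c)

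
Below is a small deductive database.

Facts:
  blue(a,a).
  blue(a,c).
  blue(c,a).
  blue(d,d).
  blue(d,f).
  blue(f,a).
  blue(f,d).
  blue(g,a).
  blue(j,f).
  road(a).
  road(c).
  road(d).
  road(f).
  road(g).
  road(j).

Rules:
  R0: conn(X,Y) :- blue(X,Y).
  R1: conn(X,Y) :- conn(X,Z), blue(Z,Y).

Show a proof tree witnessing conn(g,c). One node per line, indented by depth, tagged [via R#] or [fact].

round 1: derive conn(a,a) via R0 from blue(a,a)
round 1: derive conn(a,c) via R0 from blue(a,c)
round 1: derive conn(c,a) via R0 from blue(c,a)
round 1: derive conn(d,d) via R0 from blue(d,d)
round 1: derive conn(d,f) via R0 from blue(d,f)
round 1: derive conn(f,a) via R0 from blue(f,a)
round 1: derive conn(f,d) via R0 from blue(f,d)
round 1: derive conn(g,a) via R0 from blue(g,a)
round 1: derive conn(j,f) via R0 from blue(j,f)
round 2: derive conn(c,c) via R1 from conn(c,a), blue(a,c)
round 2: derive conn(d,a) via R1 from conn(d,f), blue(f,a)
round 2: derive conn(f,c) via R1 from conn(f,a), blue(a,c)
round 2: derive conn(f,f) via R1 from conn(f,d), blue(d,f)
round 2: derive conn(g,c) via R1 from conn(g,a), blue(a,c)
round 2: derive conn(j,a) via R1 from conn(j,f), blue(f,a)
round 2: derive conn(j,d) via R1 from conn(j,f), blue(f,d)
round 3: derive conn(d,c) via R1 from conn(d,a), blue(a,c)
round 3: derive conn(j,c) via R1 from conn(j,a), blue(a,c)

conn(g,c)  [via R1]
  conn(g,a)  [via R0]
    blue(g,a)  [fact]
  blue(a,c)  [fact]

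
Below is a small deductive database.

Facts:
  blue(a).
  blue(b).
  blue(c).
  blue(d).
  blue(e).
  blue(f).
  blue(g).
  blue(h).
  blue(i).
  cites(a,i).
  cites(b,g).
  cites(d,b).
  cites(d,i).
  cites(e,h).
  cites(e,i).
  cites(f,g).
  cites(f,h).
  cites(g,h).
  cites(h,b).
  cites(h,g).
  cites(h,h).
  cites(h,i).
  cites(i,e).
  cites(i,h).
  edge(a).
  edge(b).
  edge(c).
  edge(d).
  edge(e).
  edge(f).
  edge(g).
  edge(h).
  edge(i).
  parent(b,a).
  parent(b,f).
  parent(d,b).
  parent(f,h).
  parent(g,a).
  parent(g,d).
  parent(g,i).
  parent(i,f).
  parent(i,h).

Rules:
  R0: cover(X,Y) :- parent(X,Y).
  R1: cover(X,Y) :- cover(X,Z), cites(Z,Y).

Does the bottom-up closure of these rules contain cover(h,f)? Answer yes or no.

no

round 1: derive cover(b,a) via R0 from parent(b,a)
round 1: derive cover(b,f) via R0 from parent(b,f)
round 1: derive cover(d,b) via R0 from parent(d,b)
round 1: derive cover(f,h) via R0 from parent(f,h)
round 1: derive cover(g,a) via R0 from parent(g,a)
round 1: derive cover(g,d) via R0 from parent(g,d)
round 1: derive cover(g,i) via R0 from parent(g,i)
round 1: derive cover(i,f) via R0 from parent(i,f)
round 1: derive cover(i,h) via R0 from parent(i,h)
round 2: derive cover(b,g) via R1 from cover(b,f), cites(f,g)
round 2: derive cover(b,h) via R1 from cover(b,f), cites(f,h)
round 2: derive cover(b,i) via R1 from cover(b,a), cites(a,i)
round 2: derive cover(d,g) via R1 from cover(d,b), cites(b,g)
round 2: derive cover(f,b) via R1 from cover(f,h), cites(h,b)
round 2: derive cover(f,g) via R1 from cover(f,h), cites(h,g)
round 2: derive cover(f,i) via R1 from cover(f,h), cites(h,i)
round 2: derive cover(g,b) via R1 from cover(g,d), cites(d,b)
round 2: derive cover(g,e) via R1 from cover(g,i), cites(i,e)
round 2: derive cover(g,h) via R1 from cover(g,i), cites(i,h)
round 2: derive cover(i,b) via R1 from cover(i,h), cites(h,b)
round 2: derive cover(i,g) via R1 from cover(i,f), cites(f,g)
round 2: derive cover(i,i) via R1 from cover(i,h), cites(h,i)
round 3: derive cover(b,b) via R1 from cover(b,h), cites(h,b)
round 3: derive cover(b,e) via R1 from cover(b,i), cites(i,e)
round 3: derive cover(d,h) via R1 from cover(d,g), cites(g,h)
round 3: derive cover(f,e) via R1 from cover(f,i), cites(i,e)
round 3: derive cover(g,g) via R1 from cover(g,b), cites(b,g)
round 3: derive cover(i,e) via R1 from cover(i,i), cites(i,e)
round 4: derive cover(d,i) via R1 from cover(d,h), cites(h,i)
round 5: derive cover(d,e) via R1 from cover(d,i), cites(i,e)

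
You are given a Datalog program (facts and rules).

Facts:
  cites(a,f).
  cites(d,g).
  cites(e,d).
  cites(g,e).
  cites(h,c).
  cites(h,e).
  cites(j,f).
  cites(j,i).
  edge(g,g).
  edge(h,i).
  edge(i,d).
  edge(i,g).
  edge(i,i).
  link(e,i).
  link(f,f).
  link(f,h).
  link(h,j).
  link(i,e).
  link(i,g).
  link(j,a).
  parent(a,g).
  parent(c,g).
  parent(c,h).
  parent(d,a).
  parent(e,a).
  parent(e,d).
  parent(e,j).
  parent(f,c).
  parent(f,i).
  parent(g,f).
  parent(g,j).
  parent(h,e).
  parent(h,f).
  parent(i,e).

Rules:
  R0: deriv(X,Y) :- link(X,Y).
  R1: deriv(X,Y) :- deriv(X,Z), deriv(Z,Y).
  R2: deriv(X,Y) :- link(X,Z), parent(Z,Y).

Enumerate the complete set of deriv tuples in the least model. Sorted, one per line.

round 1: derive deriv(e,i) via R0 from link(e,i)
round 1: derive deriv(f,f) via R0 from link(f,f)
round 1: derive deriv(f,h) via R0 from link(f,h)
round 1: derive deriv(h,j) via R0 from link(h,j)
round 1: derive deriv(i,e) via R0 from link(i,e)
round 1: derive deriv(i,g) via R0 from link(i,g)
round 1: derive deriv(j,a) via R0 from link(j,a)
round 1: derive deriv(e,e) via R2 from link(e,i), parent(i,e)
round 1: derive deriv(f,c) via R2 from link(f,f), parent(f,c)
round 1: derive deriv(f,e) via R2 from link(f,h), parent(h,e)
round 1: derive deriv(f,i) via R2 from link(f,f), parent(f,i)
round 1: derive deriv(i,a) via R2 from link(i,e), parent(e,a)
round 1: derive deriv(i,d) via R2 from link(i,e), parent(e,d)
round 1: derive deriv(i,f) via R2 from link(i,g), parent(g,f)
round 1: derive deriv(i,j) via R2 from link(i,e), parent(e,j)
round 1: derive deriv(j,g) via R2 from link(j,a), parent(a,g)
round 2: derive deriv(e,a) via R1 from deriv(e,i), deriv(i,a)
round 2: derive deriv(e,d) via R1 from deriv(e,i), deriv(i,d)
round 2: derive deriv(e,f) via R1 from deriv(e,i), deriv(i,f)
round 2: derive deriv(e,g) via R1 from deriv(e,i), deriv(i,g)
round 2: derive deriv(e,j) via R1 from deriv(e,i), deriv(i,j)
round 2: derive deriv(f,a) via R1 from deriv(f,i), deriv(i,a)
round 2: derive deriv(f,d) via R1 from deriv(f,i), deriv(i,d)
round 2: derive deriv(f,g) via R1 from deriv(f,i), deriv(i,g)
round 2: derive deriv(f,j) via R1 from deriv(f,h), deriv(h,j)
round 2: derive deriv(h,a) via R1 from deriv(h,j), deriv(j,a)
round 2: derive deriv(h,g) via R1 from deriv(h,j), deriv(j,g)
round 2: derive deriv(i,c) via R1 from deriv(i,f), deriv(f,c)
round 2: derive deriv(i,h) via R1 from deriv(i,f), deriv(f,h)
round 2: derive deriv(i,i) via R1 from deriv(i,e), deriv(e,i)
round 3: derive deriv(e,c) via R1 from deriv(e,f), deriv(f,c)
round 3: derive deriv(e,h) via R1 from deriv(e,f), deriv(f,h)

deriv(e,a)
deriv(e,c)
deriv(e,d)
deriv(e,e)
deriv(e,f)
deriv(e,g)
deriv(e,h)
deriv(e,i)
deriv(e,j)
deriv(f,a)
deriv(f,c)
deriv(f,d)
deriv(f,e)
deriv(f,f)
deriv(f,g)
deriv(f,h)
deriv(f,i)
deriv(f,j)
deriv(h,a)
deriv(h,g)
deriv(h,j)
deriv(i,a)
deriv(i,c)
deriv(i,d)
deriv(i,e)
deriv(i,f)
deriv(i,g)
deriv(i,h)
deriv(i,i)
deriv(i,j)
deriv(j,a)
deriv(j,g)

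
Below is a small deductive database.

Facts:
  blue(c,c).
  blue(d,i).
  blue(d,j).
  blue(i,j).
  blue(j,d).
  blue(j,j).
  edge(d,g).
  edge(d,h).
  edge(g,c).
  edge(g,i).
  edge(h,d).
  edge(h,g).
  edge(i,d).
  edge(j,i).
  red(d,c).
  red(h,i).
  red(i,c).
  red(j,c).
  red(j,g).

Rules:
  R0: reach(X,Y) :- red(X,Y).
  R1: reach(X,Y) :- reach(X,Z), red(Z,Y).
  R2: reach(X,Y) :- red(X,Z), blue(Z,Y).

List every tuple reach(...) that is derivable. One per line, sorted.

round 1: derive reach(d,c) via R0 from red(d,c)
round 1: derive reach(h,i) via R0 from red(h,i)
round 1: derive reach(i,c) via R0 from red(i,c)
round 1: derive reach(j,c) via R0 from red(j,c)
round 1: derive reach(j,g) via R0 from red(j,g)
round 1: derive reach(h,j) via R2 from red(h,i), blue(i,j)
round 2: derive reach(h,c) via R1 from reach(h,i), red(i,c)
round 2: derive reach(h,g) via R1 from reach(h,j), red(j,g)

reach(d,c)
reach(h,c)
reach(h,g)
reach(h,i)
reach(h,j)
reach(i,c)
reach(j,c)
reach(j,g)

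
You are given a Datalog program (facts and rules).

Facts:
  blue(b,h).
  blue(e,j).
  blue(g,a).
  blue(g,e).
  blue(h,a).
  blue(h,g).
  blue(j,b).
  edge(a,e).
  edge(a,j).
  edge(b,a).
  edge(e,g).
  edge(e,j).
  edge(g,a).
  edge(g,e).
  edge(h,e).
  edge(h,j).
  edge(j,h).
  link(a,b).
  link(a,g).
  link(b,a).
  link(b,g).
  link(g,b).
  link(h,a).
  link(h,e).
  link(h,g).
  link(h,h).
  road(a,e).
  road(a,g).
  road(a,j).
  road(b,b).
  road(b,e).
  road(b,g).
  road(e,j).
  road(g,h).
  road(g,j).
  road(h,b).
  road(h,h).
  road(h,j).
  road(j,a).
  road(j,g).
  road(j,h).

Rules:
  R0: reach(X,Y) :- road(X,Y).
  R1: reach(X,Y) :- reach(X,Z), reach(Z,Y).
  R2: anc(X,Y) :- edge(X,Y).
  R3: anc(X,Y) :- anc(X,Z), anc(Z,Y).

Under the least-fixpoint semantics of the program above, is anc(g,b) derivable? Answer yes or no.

round 1: derive anc(a,e) via R2 from edge(a,e)
round 1: derive anc(a,j) via R2 from edge(a,j)
round 1: derive anc(b,a) via R2 from edge(b,a)
round 1: derive anc(e,g) via R2 from edge(e,g)
round 1: derive anc(e,j) via R2 from edge(e,j)
round 1: derive anc(g,a) via R2 from edge(g,a)
round 1: derive anc(g,e) via R2 from edge(g,e)
round 1: derive anc(h,e) via R2 from edge(h,e)
round 1: derive anc(h,j) via R2 from edge(h,j)
round 1: derive anc(j,h) via R2 from edge(j,h)
round 2: derive anc(a,g) via R3 from anc(a,e), anc(e,g)
round 2: derive anc(a,h) via R3 from anc(a,j), anc(j,h)
round 2: derive anc(b,e) via R3 from anc(b,a), anc(a,e)
round 2: derive anc(b,j) via R3 from anc(b,a), anc(a,j)
round 2: derive anc(e,a) via R3 from anc(e,g), anc(g,a)
round 2: derive anc(e,e) via R3 from anc(e,g), anc(g,e)
round 2: derive anc(e,h) via R3 from anc(e,j), anc(j,h)
round 2: derive anc(g,g) via R3 from anc(g,e), anc(e,g)
round 2: derive anc(g,j) via R3 from anc(g,a), anc(a,j)
round 2: derive anc(h,g) via R3 from anc(h,e), anc(e,g)
round 2: derive anc(h,h) via R3 from anc(h,j), anc(j,h)
round 2: derive anc(j,e) via R3 from anc(j,h), anc(h,e)
round 2: derive anc(j,j) via R3 from anc(j,h), anc(h,j)
round 3: derive anc(a,a) via R3 from anc(a,e), anc(e,a)
round 3: derive anc(b,g) via R3 from anc(b,a), anc(a,g)
round 3: derive anc(b,h) via R3 from anc(b,a), anc(a,h)
round 3: derive anc(g,h) via R3 from anc(g,a), anc(a,h)
round 3: derive anc(h,a) via R3 from anc(h,e), anc(e,a)
round 3: derive anc(j,a) via R3 from anc(j,e), anc(e,a)
round 3: derive anc(j,g) via R3 from anc(j,e), anc(e,g)

no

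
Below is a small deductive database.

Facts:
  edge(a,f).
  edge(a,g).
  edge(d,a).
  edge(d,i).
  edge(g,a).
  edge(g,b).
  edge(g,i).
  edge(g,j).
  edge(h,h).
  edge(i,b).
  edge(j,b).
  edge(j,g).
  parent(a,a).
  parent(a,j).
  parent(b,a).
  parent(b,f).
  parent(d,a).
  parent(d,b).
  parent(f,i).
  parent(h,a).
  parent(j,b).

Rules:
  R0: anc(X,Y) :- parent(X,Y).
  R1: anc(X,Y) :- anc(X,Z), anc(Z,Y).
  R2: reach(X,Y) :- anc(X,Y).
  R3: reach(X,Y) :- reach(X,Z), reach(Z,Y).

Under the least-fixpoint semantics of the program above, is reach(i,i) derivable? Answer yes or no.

no

round 1: derive anc(a,a) via R0 from parent(a,a)
round 1: derive anc(a,j) via R0 from parent(a,j)
round 1: derive anc(b,a) via R0 from parent(b,a)
round 1: derive anc(b,f) via R0 from parent(b,f)
round 1: derive anc(d,a) via R0 from parent(d,a)
round 1: derive anc(d,b) via R0 from parent(d,b)
round 1: derive anc(f,i) via R0 from parent(f,i)
round 1: derive anc(h,a) via R0 from parent(h,a)
round 1: derive anc(j,b) via R0 from parent(j,b)
round 2: derive anc(a,b) via R1 from anc(a,j), anc(j,b)
round 2: derive anc(b,i) via R1 from anc(b,f), anc(f,i)
round 2: derive anc(b,j) via R1 from anc(b,a), anc(a,j)
round 2: derive anc(d,f) via R1 from anc(d,b), anc(b,f)
round 2: derive anc(d,j) via R1 from anc(d,a), anc(a,j)
round 2: derive anc(h,j) via R1 from anc(h,a), anc(a,j)
round 2: derive anc(j,a) via R1 from anc(j,b), anc(b,a)
round 2: derive anc(j,f) via R1 from anc(j,b), anc(b,f)
round 2: derive reach(a,a) via R2 from anc(a,a)
round 2: derive reach(a,j) via R2 from anc(a,j)
round 2: derive reach(b,a) via R2 from anc(b,a)
round 2: derive reach(b,f) via R2 from anc(b,f)
round 2: derive reach(d,a) via R2 from anc(d,a)
round 2: derive reach(d,b) via R2 from anc(d,b)
round 2: derive reach(f,i) via R2 from anc(f,i)
round 2: derive reach(h,a) via R2 from anc(h,a)
round 2: derive reach(j,b) via R2 from anc(j,b)
round 3: derive anc(a,f) via R1 from anc(a,b), anc(b,f)
round 3: derive anc(a,i) via R1 from anc(a,b), anc(b,i)
round 3: derive anc(b,b) via R1 from anc(b,a), anc(a,b)
round 3: derive anc(d,i) via R1 from anc(d,b), anc(b,i)
round 3: derive anc(h,b) via R1 from anc(h,a), anc(a,b)
round 3: derive anc(h,f) via R1 from anc(h,j), anc(j,f)
round 3: derive anc(j,i) via R1 from anc(j,b), anc(b,i)
round 3: derive anc(j,j) via R1 from anc(j,a), anc(a,j)
round 3: derive reach(a,b) via R2 from anc(a,b)
round 3: derive reach(b,i) via R2 from anc(b,i)
round 3: derive reach(b,j) via R2 from anc(b,j)
round 3: derive reach(d,f) via R2 from anc(d,f)
round 3: derive reach(d,j) via R2 from anc(d,j)
round 3: derive reach(h,j) via R2 from anc(h,j)
round 3: derive reach(j,a) via R2 from anc(j,a)
round 3: derive reach(j,f) via R2 from anc(j,f)
round 4: derive anc(h,i) via R1 from anc(h,a), anc(a,i)
round 4: derive reach(a,f) via R2 from anc(a,f)
round 4: derive reach(a,i) via R2 from anc(a,i)
round 4: derive reach(b,b) via R2 from anc(b,b)
round 4: derive reach(d,i) via R2 from anc(d,i)
round 4: derive reach(h,b) via R2 from anc(h,b)
round 4: derive reach(h,f) via R2 from anc(h,f)
round 4: derive reach(j,i) via R2 from anc(j,i)
round 4: derive reach(j,j) via R2 from anc(j,j)
round 5: derive reach(h,i) via R2 from anc(h,i)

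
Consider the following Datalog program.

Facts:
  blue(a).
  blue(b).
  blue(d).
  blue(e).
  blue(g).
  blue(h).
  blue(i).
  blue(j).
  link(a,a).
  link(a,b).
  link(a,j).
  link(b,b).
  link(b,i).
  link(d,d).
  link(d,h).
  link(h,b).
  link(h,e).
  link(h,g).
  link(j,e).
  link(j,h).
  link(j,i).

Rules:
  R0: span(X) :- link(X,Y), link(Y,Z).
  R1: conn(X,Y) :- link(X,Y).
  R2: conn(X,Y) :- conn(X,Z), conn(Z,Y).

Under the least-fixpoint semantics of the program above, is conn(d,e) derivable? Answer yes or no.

round 1: derive conn(a,a) via R1 from link(a,a)
round 1: derive conn(a,b) via R1 from link(a,b)
round 1: derive conn(a,j) via R1 from link(a,j)
round 1: derive conn(b,b) via R1 from link(b,b)
round 1: derive conn(b,i) via R1 from link(b,i)
round 1: derive conn(d,d) via R1 from link(d,d)
round 1: derive conn(d,h) via R1 from link(d,h)
round 1: derive conn(h,b) via R1 from link(h,b)
round 1: derive conn(h,e) via R1 from link(h,e)
round 1: derive conn(h,g) via R1 from link(h,g)
round 1: derive conn(j,e) via R1 from link(j,e)
round 1: derive conn(j,h) via R1 from link(j,h)
round 1: derive conn(j,i) via R1 from link(j,i)
round 2: derive conn(a,e) via R2 from conn(a,j), conn(j,e)
round 2: derive conn(a,h) via R2 from conn(a,j), conn(j,h)
round 2: derive conn(a,i) via R2 from conn(a,b), conn(b,i)
round 2: derive conn(d,b) via R2 from conn(d,h), conn(h,b)
round 2: derive conn(d,e) via R2 from conn(d,h), conn(h,e)
round 2: derive conn(d,g) via R2 from conn(d,h), conn(h,g)
round 2: derive conn(h,i) via R2 from conn(h,b), conn(b,i)
round 2: derive conn(j,b) via R2 from conn(j,h), conn(h,b)
round 2: derive conn(j,g) via R2 from conn(j,h), conn(h,g)
round 3: derive conn(a,g) via R2 from conn(a,h), conn(h,g)
round 3: derive conn(d,i) via R2 from conn(d,b), conn(b,i)

yes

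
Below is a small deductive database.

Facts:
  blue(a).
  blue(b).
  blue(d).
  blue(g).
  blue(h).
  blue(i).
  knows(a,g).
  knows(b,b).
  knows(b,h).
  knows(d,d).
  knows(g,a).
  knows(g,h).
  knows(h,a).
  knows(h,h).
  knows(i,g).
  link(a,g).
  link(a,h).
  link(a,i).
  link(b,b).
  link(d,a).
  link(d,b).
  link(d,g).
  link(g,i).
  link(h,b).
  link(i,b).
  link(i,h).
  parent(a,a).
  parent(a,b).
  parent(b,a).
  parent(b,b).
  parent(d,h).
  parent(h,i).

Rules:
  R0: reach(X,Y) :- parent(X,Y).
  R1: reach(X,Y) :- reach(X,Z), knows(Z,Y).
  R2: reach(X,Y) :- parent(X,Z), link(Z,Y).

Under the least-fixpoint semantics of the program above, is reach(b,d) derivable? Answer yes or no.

no

round 1: derive reach(a,a) via R0 from parent(a,a)
round 1: derive reach(a,b) via R0 from parent(a,b)
round 1: derive reach(b,a) via R0 from parent(b,a)
round 1: derive reach(b,b) via R0 from parent(b,b)
round 1: derive reach(d,h) via R0 from parent(d,h)
round 1: derive reach(h,i) via R0 from parent(h,i)
round 1: derive reach(a,g) via R2 from parent(a,a), link(a,g)
round 1: derive reach(a,h) via R2 from parent(a,a), link(a,h)
round 1: derive reach(a,i) via R2 from parent(a,a), link(a,i)
round 1: derive reach(b,g) via R2 from parent(b,a), link(a,g)
round 1: derive reach(b,h) via R2 from parent(b,a), link(a,h)
round 1: derive reach(b,i) via R2 from parent(b,a), link(a,i)
round 1: derive reach(d,b) via R2 from parent(d,h), link(h,b)
round 1: derive reach(h,b) via R2 from parent(h,i), link(i,b)
round 1: derive reach(h,h) via R2 from parent(h,i), link(i,h)
round 2: derive reach(d,a) via R1 from reach(d,h), knows(h,a)
round 2: derive reach(h,a) via R1 from reach(h,h), knows(h,a)
round 2: derive reach(h,g) via R1 from reach(h,i), knows(i,g)
round 3: derive reach(d,g) via R1 from reach(d,a), knows(a,g)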